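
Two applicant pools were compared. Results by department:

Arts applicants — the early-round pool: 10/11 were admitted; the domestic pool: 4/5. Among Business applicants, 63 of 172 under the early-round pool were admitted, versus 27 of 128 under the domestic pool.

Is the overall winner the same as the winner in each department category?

Arts: the early-round pool 10/11 = 90.9%, the domestic pool 4/5 = 80.0% → the early-round pool
Business: the early-round pool 63/172 = 36.6%, the domestic pool 27/128 = 21.1% → the early-round pool
Overall: the early-round pool 73/183 = 39.9%, the domestic pool 31/133 = 23.3% → the early-round pool
The early-round pool wins overall and in every department group — no reversal.

Yes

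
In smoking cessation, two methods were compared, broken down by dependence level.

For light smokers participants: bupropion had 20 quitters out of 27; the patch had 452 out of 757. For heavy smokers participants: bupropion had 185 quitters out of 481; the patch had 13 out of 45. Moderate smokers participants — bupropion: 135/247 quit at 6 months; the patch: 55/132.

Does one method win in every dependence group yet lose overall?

Light smokers: bupropion 20/27 = 74.1%, the patch 452/757 = 59.7% → bupropion
Heavy smokers: bupropion 185/481 = 38.5%, the patch 13/45 = 28.9% → bupropion
Moderate smokers: bupropion 135/247 = 54.7%, the patch 55/132 = 41.7% → bupropion
Overall: bupropion 340/755 = 45.0%, the patch 520/934 = 55.7% → the patch
Bupropion wins each dependence group but the patch wins overall — the comparison reverses. Bupropion's participants skew toward heavy smokers, which has a lower base rate.

Yes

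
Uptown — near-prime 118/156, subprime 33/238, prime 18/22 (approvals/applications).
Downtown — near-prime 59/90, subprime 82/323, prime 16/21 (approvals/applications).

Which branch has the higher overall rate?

Near-prime: Uptown 118/156 = 75.6%, Downtown 59/90 = 65.6% → Uptown
Subprime: Uptown 33/238 = 13.9%, Downtown 82/323 = 25.4% → Downtown
Prime: Uptown 18/22 = 81.8%, Downtown 16/21 = 76.2% → Uptown
Overall: Uptown 169/416 = 40.6%, Downtown 157/434 = 36.2% → Uptown
(Neither sweeps every credit group, but Uptown has the higher pooled rate.)

Uptown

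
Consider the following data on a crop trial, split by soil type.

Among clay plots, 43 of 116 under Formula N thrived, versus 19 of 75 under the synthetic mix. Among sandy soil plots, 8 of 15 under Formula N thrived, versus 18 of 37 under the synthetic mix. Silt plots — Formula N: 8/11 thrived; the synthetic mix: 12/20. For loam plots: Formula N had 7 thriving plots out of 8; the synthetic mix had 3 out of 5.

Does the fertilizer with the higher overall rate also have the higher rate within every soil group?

Clay: Formula N 43/116 = 37.1%, the synthetic mix 19/75 = 25.3% → Formula N
Sandy soil: Formula N 8/15 = 53.3%, the synthetic mix 18/37 = 48.6% → Formula N
Silt: Formula N 8/11 = 72.7%, the synthetic mix 12/20 = 60.0% → Formula N
Loam: Formula N 7/8 = 87.5%, the synthetic mix 3/5 = 60.0% → Formula N
Overall: Formula N 66/150 = 44.0%, the synthetic mix 52/137 = 38.0% → Formula N
Formula N wins overall and in every soil group — no reversal.

Yes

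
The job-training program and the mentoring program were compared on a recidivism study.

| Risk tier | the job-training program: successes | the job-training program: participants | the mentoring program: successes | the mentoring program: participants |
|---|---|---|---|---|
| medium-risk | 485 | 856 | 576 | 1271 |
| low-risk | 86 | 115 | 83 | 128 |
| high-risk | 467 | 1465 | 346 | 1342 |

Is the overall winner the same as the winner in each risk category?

Medium-risk: the job-training program 485/856 = 56.7%, the mentoring program 576/1271 = 45.3% → the job-training program
Low-risk: the job-training program 86/115 = 74.8%, the mentoring program 83/128 = 64.8% → the job-training program
High-risk: the job-training program 467/1465 = 31.9%, the mentoring program 346/1342 = 25.8% → the job-training program
Overall: the job-training program 1038/2436 = 42.6%, the mentoring program 1005/2741 = 36.7% → the job-training program
The job-training program wins overall and in every risk group — no reversal.

Yes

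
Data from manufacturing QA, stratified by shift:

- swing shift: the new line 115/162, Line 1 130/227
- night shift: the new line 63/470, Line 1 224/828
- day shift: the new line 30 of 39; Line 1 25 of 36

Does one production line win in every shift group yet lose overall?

Swing shift: the new line 115/162 = 71.0%, Line 1 130/227 = 57.3% → the new line
Night shift: the new line 63/470 = 13.4%, Line 1 224/828 = 27.1% → Line 1
Day shift: the new line 30/39 = 76.9%, Line 1 25/36 = 69.4% → the new line
Overall: the new line 208/671 = 31.0%, Line 1 379/1091 = 34.7% → Line 1
Neither sweeps: the new line wins 2 of 3 groups, Line 1 wins 1. Line 1 wins overall but not every group — no Simpson reversal.

No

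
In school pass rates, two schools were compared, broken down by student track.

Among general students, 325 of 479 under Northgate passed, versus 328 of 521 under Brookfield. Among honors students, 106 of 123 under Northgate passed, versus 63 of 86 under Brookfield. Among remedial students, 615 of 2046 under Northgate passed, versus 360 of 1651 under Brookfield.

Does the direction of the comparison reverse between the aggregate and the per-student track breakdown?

No

General: Northgate 325/479 = 67.8%, Brookfield 328/521 = 63.0% → Northgate
Honors: Northgate 106/123 = 86.2%, Brookfield 63/86 = 73.3% → Northgate
Remedial: Northgate 615/2046 = 30.1%, Brookfield 360/1651 = 21.8% → Northgate
Overall: Northgate 1046/2648 = 39.5%, Brookfield 751/2258 = 33.3% → Northgate
Northgate wins overall and in every student group — no reversal.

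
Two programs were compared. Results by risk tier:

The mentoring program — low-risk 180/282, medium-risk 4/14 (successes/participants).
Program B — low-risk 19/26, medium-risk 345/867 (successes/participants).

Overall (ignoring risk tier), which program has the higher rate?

Low-risk: the mentoring program 180/282 = 63.8%, Program B 19/26 = 73.1% → Program B
Medium-risk: the mentoring program 4/14 = 28.6%, Program B 345/867 = 39.8% → Program B
Overall: the mentoring program 184/296 = 62.2%, Program B 364/893 = 40.8% → the mentoring program
(Program B wins every risk group but the mentoring program wins overall — Program B's participants skew toward the low-rate medium-risk group.)

the mentoring program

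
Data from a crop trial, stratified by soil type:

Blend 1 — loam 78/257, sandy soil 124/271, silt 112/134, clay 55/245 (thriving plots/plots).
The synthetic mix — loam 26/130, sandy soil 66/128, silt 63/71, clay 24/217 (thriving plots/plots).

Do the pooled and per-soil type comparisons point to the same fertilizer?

No

Loam: Blend 1 78/257 = 30.4%, the synthetic mix 26/130 = 20.0% → Blend 1
Sandy soil: Blend 1 124/271 = 45.8%, the synthetic mix 66/128 = 51.6% → the synthetic mix
Silt: Blend 1 112/134 = 83.6%, the synthetic mix 63/71 = 88.7% → the synthetic mix
Clay: Blend 1 55/245 = 22.4%, the synthetic mix 24/217 = 11.1% → Blend 1
Overall: Blend 1 369/907 = 40.7%, the synthetic mix 179/546 = 32.8% → Blend 1
Neither sweeps: Blend 1 wins 2 of 4 groups, the synthetic mix wins 2. Blend 1 wins overall but not every group — no Simpson reversal.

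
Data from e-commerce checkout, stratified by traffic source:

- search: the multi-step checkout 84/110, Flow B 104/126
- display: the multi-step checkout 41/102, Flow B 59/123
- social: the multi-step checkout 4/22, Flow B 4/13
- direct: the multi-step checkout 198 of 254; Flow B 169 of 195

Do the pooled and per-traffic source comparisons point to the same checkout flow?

Yes

Search: the multi-step checkout 84/110 = 76.4%, Flow B 104/126 = 82.5% → Flow B
Display: the multi-step checkout 41/102 = 40.2%, Flow B 59/123 = 48.0% → Flow B
Social: the multi-step checkout 4/22 = 18.2%, Flow B 4/13 = 30.8% → Flow B
Direct: the multi-step checkout 198/254 = 78.0%, Flow B 169/195 = 86.7% → Flow B
Overall: the multi-step checkout 327/488 = 67.0%, Flow B 336/457 = 73.5% → Flow B
Flow B wins overall and in every traffic group — no reversal.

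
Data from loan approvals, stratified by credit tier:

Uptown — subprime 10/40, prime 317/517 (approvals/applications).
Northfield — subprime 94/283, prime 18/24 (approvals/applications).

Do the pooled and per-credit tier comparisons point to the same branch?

Subprime: Uptown 10/40 = 25.0%, Northfield 94/283 = 33.2% → Northfield
Prime: Uptown 317/517 = 61.3%, Northfield 18/24 = 75.0% → Northfield
Overall: Uptown 327/557 = 58.7%, Northfield 112/307 = 36.5% → Uptown
Northfield wins each credit group but Uptown wins overall — the comparison reverses. Northfield's applications skew toward subprime, which has a lower base rate.

No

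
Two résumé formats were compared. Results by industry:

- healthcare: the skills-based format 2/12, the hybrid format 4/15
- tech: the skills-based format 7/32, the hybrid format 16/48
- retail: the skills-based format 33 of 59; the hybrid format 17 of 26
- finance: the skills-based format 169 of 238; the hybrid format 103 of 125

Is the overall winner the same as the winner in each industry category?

Yes

Healthcare: the skills-based format 2/12 = 16.7%, the hybrid format 4/15 = 26.7% → the hybrid format
Tech: the skills-based format 7/32 = 21.9%, the hybrid format 16/48 = 33.3% → the hybrid format
Retail: the skills-based format 33/59 = 55.9%, the hybrid format 17/26 = 65.4% → the hybrid format
Finance: the skills-based format 169/238 = 71.0%, the hybrid format 103/125 = 82.4% → the hybrid format
Overall: the skills-based format 211/341 = 61.9%, the hybrid format 140/214 = 65.4% → the hybrid format
The hybrid format wins overall and in every industry group — no reversal.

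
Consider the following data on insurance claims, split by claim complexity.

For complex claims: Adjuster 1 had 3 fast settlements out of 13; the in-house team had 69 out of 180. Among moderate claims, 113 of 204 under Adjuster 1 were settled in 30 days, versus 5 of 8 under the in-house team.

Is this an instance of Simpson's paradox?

Yes

Complex: Adjuster 1 3/13 = 23.1%, the in-house team 69/180 = 38.3% → the in-house team
Moderate: Adjuster 1 113/204 = 55.4%, the in-house team 5/8 = 62.5% → the in-house team
Overall: Adjuster 1 116/217 = 53.5%, the in-house team 74/188 = 39.4% → Adjuster 1
The in-house team wins each claim group but Adjuster 1 wins overall — the comparison reverses. The in-house team's claims skew toward complex, which has a lower base rate.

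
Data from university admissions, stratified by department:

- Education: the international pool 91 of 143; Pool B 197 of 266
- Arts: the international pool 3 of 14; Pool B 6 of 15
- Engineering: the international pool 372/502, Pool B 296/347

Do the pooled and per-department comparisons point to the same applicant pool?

Yes

Education: the international pool 91/143 = 63.6%, Pool B 197/266 = 74.1% → Pool B
Arts: the international pool 3/14 = 21.4%, Pool B 6/15 = 40.0% → Pool B
Engineering: the international pool 372/502 = 74.1%, Pool B 296/347 = 85.3% → Pool B
Overall: the international pool 466/659 = 70.7%, Pool B 499/628 = 79.5% → Pool B
Pool B wins overall and in every department group — no reversal.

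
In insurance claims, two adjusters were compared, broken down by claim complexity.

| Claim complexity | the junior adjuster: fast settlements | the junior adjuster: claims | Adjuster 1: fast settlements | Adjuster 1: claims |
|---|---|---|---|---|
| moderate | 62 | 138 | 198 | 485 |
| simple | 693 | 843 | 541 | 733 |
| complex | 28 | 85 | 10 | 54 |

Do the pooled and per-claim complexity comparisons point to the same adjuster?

Yes

Moderate: the junior adjuster 62/138 = 44.9%, Adjuster 1 198/485 = 40.8% → the junior adjuster
Simple: the junior adjuster 693/843 = 82.2%, Adjuster 1 541/733 = 73.8% → the junior adjuster
Complex: the junior adjuster 28/85 = 32.9%, Adjuster 1 10/54 = 18.5% → the junior adjuster
Overall: the junior adjuster 783/1066 = 73.5%, Adjuster 1 749/1272 = 58.9% → the junior adjuster
The junior adjuster wins overall and in every claim group — no reversal.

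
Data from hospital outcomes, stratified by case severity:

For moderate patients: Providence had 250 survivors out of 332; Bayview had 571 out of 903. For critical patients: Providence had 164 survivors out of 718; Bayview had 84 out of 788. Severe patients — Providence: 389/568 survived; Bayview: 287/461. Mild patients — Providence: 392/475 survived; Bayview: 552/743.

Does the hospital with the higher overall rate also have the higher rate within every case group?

Moderate: Providence 250/332 = 75.3%, Bayview 571/903 = 63.2% → Providence
Critical: Providence 164/718 = 22.8%, Bayview 84/788 = 10.7% → Providence
Severe: Providence 389/568 = 68.5%, Bayview 287/461 = 62.3% → Providence
Mild: Providence 392/475 = 82.5%, Bayview 552/743 = 74.3% → Providence
Overall: Providence 1195/2093 = 57.1%, Bayview 1494/2895 = 51.6% → Providence
Providence wins overall and in every case group — no reversal.

Yes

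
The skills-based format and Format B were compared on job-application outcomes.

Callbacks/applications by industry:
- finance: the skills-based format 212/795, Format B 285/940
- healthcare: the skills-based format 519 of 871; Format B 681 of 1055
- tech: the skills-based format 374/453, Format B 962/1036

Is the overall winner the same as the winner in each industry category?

Finance: the skills-based format 212/795 = 26.7%, Format B 285/940 = 30.3% → Format B
Healthcare: the skills-based format 519/871 = 59.6%, Format B 681/1055 = 64.5% → Format B
Tech: the skills-based format 374/453 = 82.6%, Format B 962/1036 = 92.9% → Format B
Overall: the skills-based format 1105/2119 = 52.1%, Format B 1928/3031 = 63.6% → Format B
Format B wins overall and in every industry group — no reversal.

Yes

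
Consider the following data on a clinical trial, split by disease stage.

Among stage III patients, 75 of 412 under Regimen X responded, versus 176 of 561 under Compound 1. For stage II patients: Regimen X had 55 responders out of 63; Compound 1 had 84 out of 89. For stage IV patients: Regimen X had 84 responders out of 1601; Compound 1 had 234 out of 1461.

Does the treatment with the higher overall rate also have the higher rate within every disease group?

Stage III: Regimen X 75/412 = 18.2%, Compound 1 176/561 = 31.4% → Compound 1
Stage II: Regimen X 55/63 = 87.3%, Compound 1 84/89 = 94.4% → Compound 1
Stage IV: Regimen X 84/1601 = 5.2%, Compound 1 234/1461 = 16.0% → Compound 1
Overall: Regimen X 214/2076 = 10.3%, Compound 1 494/2111 = 23.4% → Compound 1
Compound 1 wins overall and in every disease group — no reversal.

Yes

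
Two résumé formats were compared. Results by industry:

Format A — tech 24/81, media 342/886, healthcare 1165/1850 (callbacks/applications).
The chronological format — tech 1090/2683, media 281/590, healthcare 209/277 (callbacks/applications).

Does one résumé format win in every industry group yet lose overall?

Tech: Format A 24/81 = 29.6%, the chronological format 1090/2683 = 40.6% → the chronological format
Media: Format A 342/886 = 38.6%, the chronological format 281/590 = 47.6% → the chronological format
Healthcare: Format A 1165/1850 = 63.0%, the chronological format 209/277 = 75.5% → the chronological format
Overall: Format A 1531/2817 = 54.3%, the chronological format 1580/3550 = 44.5% → Format A
The chronological format wins each industry group but Format A wins overall — the comparison reverses. The chronological format's applications skew toward tech, which has a lower base rate.

Yes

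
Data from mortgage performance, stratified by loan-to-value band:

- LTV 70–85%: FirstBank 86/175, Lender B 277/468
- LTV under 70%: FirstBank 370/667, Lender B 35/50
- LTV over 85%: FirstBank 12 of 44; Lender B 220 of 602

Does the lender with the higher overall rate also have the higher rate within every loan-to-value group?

LTV 70–85%: FirstBank 86/175 = 49.1%, Lender B 277/468 = 59.2% → Lender B
LTV under 70%: FirstBank 370/667 = 55.5%, Lender B 35/50 = 70.0% → Lender B
LTV over 85%: FirstBank 12/44 = 27.3%, Lender B 220/602 = 36.5% → Lender B
Overall: FirstBank 468/886 = 52.8%, Lender B 532/1120 = 47.5% → FirstBank
Lender B wins each loan-to-value group but FirstBank wins overall — the comparison reverses. Lender B's loans skew toward LTV over 85%, which has a lower base rate.

No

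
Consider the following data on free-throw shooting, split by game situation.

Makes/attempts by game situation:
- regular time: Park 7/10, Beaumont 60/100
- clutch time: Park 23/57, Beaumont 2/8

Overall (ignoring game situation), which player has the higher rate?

Regular time: Park 7/10 = 70.0%, Beaumont 60/100 = 60.0% → Park
Clutch time: Park 23/57 = 40.4%, Beaumont 2/8 = 25.0% → Park
Overall: Park 30/67 = 44.8%, Beaumont 62/108 = 57.4% → Beaumont
(Park wins every game group but Beaumont wins overall — Park's attempts skew toward the low-rate clutch time group.)

Beaumont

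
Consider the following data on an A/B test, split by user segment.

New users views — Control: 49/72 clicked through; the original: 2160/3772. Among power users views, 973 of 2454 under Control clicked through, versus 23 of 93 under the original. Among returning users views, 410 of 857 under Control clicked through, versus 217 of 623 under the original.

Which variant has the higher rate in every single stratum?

Control

New users: Control 49/72 = 68.1%, the original 2160/3772 = 57.3% → Control
Power users: Control 973/2454 = 39.6%, the original 23/93 = 24.7% → Control
Returning users: Control 410/857 = 47.8%, the original 217/623 = 34.8% → Control
Control has the higher rate in all 3 groups.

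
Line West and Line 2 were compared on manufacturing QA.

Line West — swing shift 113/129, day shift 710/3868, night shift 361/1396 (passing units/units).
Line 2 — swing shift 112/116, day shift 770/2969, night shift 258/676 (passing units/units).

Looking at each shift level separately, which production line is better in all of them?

Line 2

Swing shift: Line West 113/129 = 87.6%, Line 2 112/116 = 96.6% → Line 2
Day shift: Line West 710/3868 = 18.4%, Line 2 770/2969 = 25.9% → Line 2
Night shift: Line West 361/1396 = 25.9%, Line 2 258/676 = 38.2% → Line 2
Line 2 has the higher rate in all 3 groups.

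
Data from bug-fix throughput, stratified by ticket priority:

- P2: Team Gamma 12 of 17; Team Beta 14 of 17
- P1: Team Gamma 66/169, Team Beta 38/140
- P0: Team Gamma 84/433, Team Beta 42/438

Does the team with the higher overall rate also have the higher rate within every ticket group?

P2: Team Gamma 12/17 = 70.6%, Team Beta 14/17 = 82.4% → Team Beta
P1: Team Gamma 66/169 = 39.1%, Team Beta 38/140 = 27.1% → Team Gamma
P0: Team Gamma 84/433 = 19.4%, Team Beta 42/438 = 9.6% → Team Gamma
Overall: Team Gamma 162/619 = 26.2%, Team Beta 94/595 = 15.8% → Team Gamma
Neither sweeps: Team Gamma wins 2 of 3 groups, Team Beta wins 1. Team Gamma wins overall but not every group — no Simpson reversal.

No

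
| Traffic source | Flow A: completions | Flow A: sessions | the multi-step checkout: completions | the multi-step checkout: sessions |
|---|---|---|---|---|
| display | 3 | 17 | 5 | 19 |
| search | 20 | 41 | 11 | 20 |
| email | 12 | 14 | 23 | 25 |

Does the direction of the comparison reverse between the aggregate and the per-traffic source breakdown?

Display: Flow A 3/17 = 17.6%, the multi-step checkout 5/19 = 26.3% → the multi-step checkout
Search: Flow A 20/41 = 48.8%, the multi-step checkout 11/20 = 55.0% → the multi-step checkout
Email: Flow A 12/14 = 85.7%, the multi-step checkout 23/25 = 92.0% → the multi-step checkout
Overall: Flow A 35/72 = 48.6%, the multi-step checkout 39/64 = 60.9% → the multi-step checkout
The multi-step checkout wins overall and in every traffic group — no reversal.

No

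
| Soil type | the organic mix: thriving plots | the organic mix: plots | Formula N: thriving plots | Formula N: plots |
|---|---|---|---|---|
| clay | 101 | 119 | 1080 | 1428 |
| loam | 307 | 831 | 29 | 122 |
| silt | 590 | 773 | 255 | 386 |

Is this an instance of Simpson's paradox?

Clay: the organic mix 101/119 = 84.9%, Formula N 1080/1428 = 75.6% → the organic mix
Loam: the organic mix 307/831 = 36.9%, Formula N 29/122 = 23.8% → the organic mix
Silt: the organic mix 590/773 = 76.3%, Formula N 255/386 = 66.1% → the organic mix
Overall: the organic mix 998/1723 = 57.9%, Formula N 1364/1936 = 70.5% → Formula N
The organic mix wins each soil group but Formula N wins overall — the comparison reverses. The organic mix's plots skew toward loam, which has a lower base rate.

Yes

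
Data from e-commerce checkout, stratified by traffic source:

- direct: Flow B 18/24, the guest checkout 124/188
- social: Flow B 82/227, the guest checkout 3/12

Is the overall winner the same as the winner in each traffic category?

Direct: Flow B 18/24 = 75.0%, the guest checkout 124/188 = 66.0% → Flow B
Social: Flow B 82/227 = 36.1%, the guest checkout 3/12 = 25.0% → Flow B
Overall: Flow B 100/251 = 39.8%, the guest checkout 127/200 = 63.5% → the guest checkout
Flow B wins each traffic group but the guest checkout wins overall — the comparison reverses. Flow B's sessions skew toward social, which has a lower base rate.

No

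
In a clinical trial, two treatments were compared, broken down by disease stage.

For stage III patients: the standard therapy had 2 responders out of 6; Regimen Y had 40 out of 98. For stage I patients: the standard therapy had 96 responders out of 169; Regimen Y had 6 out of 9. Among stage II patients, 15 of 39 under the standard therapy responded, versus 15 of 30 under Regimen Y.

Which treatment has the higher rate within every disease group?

Stage III: the standard therapy 2/6 = 33.3%, Regimen Y 40/98 = 40.8% → Regimen Y
Stage I: the standard therapy 96/169 = 56.8%, Regimen Y 6/9 = 66.7% → Regimen Y
Stage II: the standard therapy 15/39 = 38.5%, Regimen Y 15/30 = 50.0% → Regimen Y
Regimen Y has the higher rate in all 3 groups.

Regimen Y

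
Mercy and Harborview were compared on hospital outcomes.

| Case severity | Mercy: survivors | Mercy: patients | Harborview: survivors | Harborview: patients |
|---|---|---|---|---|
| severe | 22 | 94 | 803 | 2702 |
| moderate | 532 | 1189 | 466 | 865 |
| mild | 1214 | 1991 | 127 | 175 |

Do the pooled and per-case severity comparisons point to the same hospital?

No

Severe: Mercy 22/94 = 23.4%, Harborview 803/2702 = 29.7% → Harborview
Moderate: Mercy 532/1189 = 44.7%, Harborview 466/865 = 53.9% → Harborview
Mild: Mercy 1214/1991 = 61.0%, Harborview 127/175 = 72.6% → Harborview
Overall: Mercy 1768/3274 = 54.0%, Harborview 1396/3742 = 37.3% → Mercy
Harborview wins each case group but Mercy wins overall — the comparison reverses. Harborview's patients skew toward severe, which has a lower base rate.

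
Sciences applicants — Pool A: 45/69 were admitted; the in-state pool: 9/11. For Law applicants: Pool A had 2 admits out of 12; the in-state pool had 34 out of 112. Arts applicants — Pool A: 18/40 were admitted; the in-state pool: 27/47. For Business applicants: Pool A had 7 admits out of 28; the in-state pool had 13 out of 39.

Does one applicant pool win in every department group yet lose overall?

Sciences: Pool A 45/69 = 65.2%, the in-state pool 9/11 = 81.8% → the in-state pool
Law: Pool A 2/12 = 16.7%, the in-state pool 34/112 = 30.4% → the in-state pool
Arts: Pool A 18/40 = 45.0%, the in-state pool 27/47 = 57.4% → the in-state pool
Business: Pool A 7/28 = 25.0%, the in-state pool 13/39 = 33.3% → the in-state pool
Overall: Pool A 72/149 = 48.3%, the in-state pool 83/209 = 39.7% → Pool A
The in-state pool wins each department group but Pool A wins overall — the comparison reverses. The in-state pool's applicants skew toward Law, which has a lower base rate.

Yes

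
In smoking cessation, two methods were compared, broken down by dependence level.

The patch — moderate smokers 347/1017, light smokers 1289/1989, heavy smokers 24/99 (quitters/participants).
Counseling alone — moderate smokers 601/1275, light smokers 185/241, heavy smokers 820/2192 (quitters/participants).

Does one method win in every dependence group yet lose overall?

Yes

Moderate smokers: the patch 347/1017 = 34.1%, counseling alone 601/1275 = 47.1% → counseling alone
Light smokers: the patch 1289/1989 = 64.8%, counseling alone 185/241 = 76.8% → counseling alone
Heavy smokers: the patch 24/99 = 24.2%, counseling alone 820/2192 = 37.4% → counseling alone
Overall: the patch 1660/3105 = 53.5%, counseling alone 1606/3708 = 43.3% → the patch
Counseling alone wins each dependence group but the patch wins overall — the comparison reverses. Counseling alone's participants skew toward heavy smokers, which has a lower base rate.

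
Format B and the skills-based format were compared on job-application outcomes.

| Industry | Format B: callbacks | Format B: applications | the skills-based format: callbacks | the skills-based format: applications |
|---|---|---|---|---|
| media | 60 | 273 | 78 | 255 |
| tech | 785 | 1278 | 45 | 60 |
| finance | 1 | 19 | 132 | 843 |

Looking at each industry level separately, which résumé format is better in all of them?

the skills-based format

Media: Format B 60/273 = 22.0%, the skills-based format 78/255 = 30.6% → the skills-based format
Tech: Format B 785/1278 = 61.4%, the skills-based format 45/60 = 75.0% → the skills-based format
Finance: Format B 1/19 = 5.3%, the skills-based format 132/843 = 15.7% → the skills-based format
The skills-based format has the higher rate in all 3 groups.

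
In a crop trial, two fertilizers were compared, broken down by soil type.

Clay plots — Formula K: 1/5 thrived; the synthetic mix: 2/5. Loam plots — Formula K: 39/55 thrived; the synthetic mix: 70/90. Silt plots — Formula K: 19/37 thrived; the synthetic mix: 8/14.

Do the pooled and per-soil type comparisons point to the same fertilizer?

Clay: Formula K 1/5 = 20.0%, the synthetic mix 2/5 = 40.0% → the synthetic mix
Loam: Formula K 39/55 = 70.9%, the synthetic mix 70/90 = 77.8% → the synthetic mix
Silt: Formula K 19/37 = 51.4%, the synthetic mix 8/14 = 57.1% → the synthetic mix
Overall: Formula K 59/97 = 60.8%, the synthetic mix 80/109 = 73.4% → the synthetic mix
The synthetic mix wins overall and in every soil group — no reversal.

Yes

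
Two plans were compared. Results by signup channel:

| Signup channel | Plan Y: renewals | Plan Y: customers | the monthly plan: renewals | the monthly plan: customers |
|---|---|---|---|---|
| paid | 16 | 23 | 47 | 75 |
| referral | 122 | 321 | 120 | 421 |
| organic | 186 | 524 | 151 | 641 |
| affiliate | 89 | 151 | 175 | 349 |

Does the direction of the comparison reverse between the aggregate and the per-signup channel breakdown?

No

Paid: Plan Y 16/23 = 69.6%, the monthly plan 47/75 = 62.7% → Plan Y
Referral: Plan Y 122/321 = 38.0%, the monthly plan 120/421 = 28.5% → Plan Y
Organic: Plan Y 186/524 = 35.5%, the monthly plan 151/641 = 23.6% → Plan Y
Affiliate: Plan Y 89/151 = 58.9%, the monthly plan 175/349 = 50.1% → Plan Y
Overall: Plan Y 413/1019 = 40.5%, the monthly plan 493/1486 = 33.2% → Plan Y
Plan Y wins overall and in every signup group — no reversal.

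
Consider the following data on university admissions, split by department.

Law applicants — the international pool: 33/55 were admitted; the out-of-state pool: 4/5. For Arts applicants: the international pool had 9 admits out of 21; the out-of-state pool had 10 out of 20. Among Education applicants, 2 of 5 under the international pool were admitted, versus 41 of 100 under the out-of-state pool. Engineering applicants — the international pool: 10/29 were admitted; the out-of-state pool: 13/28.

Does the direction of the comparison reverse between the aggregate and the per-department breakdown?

Law: the international pool 33/55 = 60.0%, the out-of-state pool 4/5 = 80.0% → the out-of-state pool
Arts: the international pool 9/21 = 42.9%, the out-of-state pool 10/20 = 50.0% → the out-of-state pool
Education: the international pool 2/5 = 40.0%, the out-of-state pool 41/100 = 41.0% → the out-of-state pool
Engineering: the international pool 10/29 = 34.5%, the out-of-state pool 13/28 = 46.4% → the out-of-state pool
Overall: the international pool 54/110 = 49.1%, the out-of-state pool 68/153 = 44.4% → the international pool
The out-of-state pool wins each department group but the international pool wins overall — the comparison reverses. The out-of-state pool's applicants skew toward Education, which has a lower base rate.

Yes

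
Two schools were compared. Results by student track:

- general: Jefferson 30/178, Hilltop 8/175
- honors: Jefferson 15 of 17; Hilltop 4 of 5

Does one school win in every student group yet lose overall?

No

General: Jefferson 30/178 = 16.9%, Hilltop 8/175 = 4.6% → Jefferson
Honors: Jefferson 15/17 = 88.2%, Hilltop 4/5 = 80.0% → Jefferson
Overall: Jefferson 45/195 = 23.1%, Hilltop 12/180 = 6.7% → Jefferson
Jefferson wins overall and in every student group — no reversal.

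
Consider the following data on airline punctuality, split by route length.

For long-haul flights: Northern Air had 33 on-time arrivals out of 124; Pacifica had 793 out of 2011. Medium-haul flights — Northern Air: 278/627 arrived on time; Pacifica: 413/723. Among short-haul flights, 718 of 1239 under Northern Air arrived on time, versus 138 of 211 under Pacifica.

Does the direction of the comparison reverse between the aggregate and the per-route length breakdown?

Yes

Long-haul: Northern Air 33/124 = 26.6%, Pacifica 793/2011 = 39.4% → Pacifica
Medium-haul: Northern Air 278/627 = 44.3%, Pacifica 413/723 = 57.1% → Pacifica
Short-haul: Northern Air 718/1239 = 57.9%, Pacifica 138/211 = 65.4% → Pacifica
Overall: Northern Air 1029/1990 = 51.7%, Pacifica 1344/2945 = 45.6% → Northern Air
Pacifica wins each route group but Northern Air wins overall — the comparison reverses. Pacifica's flights skew toward long-haul, which has a lower base rate.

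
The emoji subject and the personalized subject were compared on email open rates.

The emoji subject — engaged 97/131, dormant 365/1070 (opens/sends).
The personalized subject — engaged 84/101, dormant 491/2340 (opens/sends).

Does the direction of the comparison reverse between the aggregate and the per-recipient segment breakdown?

Engaged: the emoji subject 97/131 = 74.0%, the personalized subject 84/101 = 83.2% → the personalized subject
Dormant: the emoji subject 365/1070 = 34.1%, the personalized subject 491/2340 = 21.0% → the emoji subject
Overall: the emoji subject 462/1201 = 38.5%, the personalized subject 575/2441 = 23.6% → the emoji subject
Neither sweeps: the emoji subject wins 1 of 2 groups, the personalized subject wins 1. The emoji subject wins overall but not every group — no Simpson reversal.

No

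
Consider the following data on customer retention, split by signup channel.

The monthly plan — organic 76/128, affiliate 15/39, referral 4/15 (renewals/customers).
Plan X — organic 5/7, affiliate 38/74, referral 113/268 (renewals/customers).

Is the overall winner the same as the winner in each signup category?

Organic: the monthly plan 76/128 = 59.4%, Plan X 5/7 = 71.4% → Plan X
Affiliate: the monthly plan 15/39 = 38.5%, Plan X 38/74 = 51.4% → Plan X
Referral: the monthly plan 4/15 = 26.7%, Plan X 113/268 = 42.2% → Plan X
Overall: the monthly plan 95/182 = 52.2%, Plan X 156/349 = 44.7% → the monthly plan
Plan X wins each signup group but the monthly plan wins overall — the comparison reverses. Plan X's customers skew toward referral, which has a lower base rate.

No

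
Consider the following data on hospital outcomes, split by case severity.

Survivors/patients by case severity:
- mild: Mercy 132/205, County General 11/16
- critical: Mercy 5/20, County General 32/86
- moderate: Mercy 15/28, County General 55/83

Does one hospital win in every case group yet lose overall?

Yes

Mild: Mercy 132/205 = 64.4%, County General 11/16 = 68.8% → County General
Critical: Mercy 5/20 = 25.0%, County General 32/86 = 37.2% → County General
Moderate: Mercy 15/28 = 53.6%, County General 55/83 = 66.3% → County General
Overall: Mercy 152/253 = 60.1%, County General 98/185 = 53.0% → Mercy
County General wins each case group but Mercy wins overall — the comparison reverses. County General's patients skew toward critical, which has a lower base rate.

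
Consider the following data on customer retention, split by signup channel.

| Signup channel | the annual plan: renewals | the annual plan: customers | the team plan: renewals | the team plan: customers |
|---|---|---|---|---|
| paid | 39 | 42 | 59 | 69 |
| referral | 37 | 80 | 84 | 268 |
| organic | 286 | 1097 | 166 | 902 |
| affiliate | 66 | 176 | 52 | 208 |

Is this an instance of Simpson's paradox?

No

Paid: the annual plan 39/42 = 92.9%, the team plan 59/69 = 85.5% → the annual plan
Referral: the annual plan 37/80 = 46.2%, the team plan 84/268 = 31.3% → the annual plan
Organic: the annual plan 286/1097 = 26.1%, the team plan 166/902 = 18.4% → the annual plan
Affiliate: the annual plan 66/176 = 37.5%, the team plan 52/208 = 25.0% → the annual plan
Overall: the annual plan 428/1395 = 30.7%, the team plan 361/1447 = 24.9% → the annual plan
The annual plan wins overall and in every signup group — no reversal.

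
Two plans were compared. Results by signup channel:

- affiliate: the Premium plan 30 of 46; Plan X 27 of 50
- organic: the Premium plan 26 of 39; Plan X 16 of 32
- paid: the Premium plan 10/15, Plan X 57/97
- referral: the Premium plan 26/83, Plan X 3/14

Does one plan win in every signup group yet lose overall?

Affiliate: the Premium plan 30/46 = 65.2%, Plan X 27/50 = 54.0% → the Premium plan
Organic: the Premium plan 26/39 = 66.7%, Plan X 16/32 = 50.0% → the Premium plan
Paid: the Premium plan 10/15 = 66.7%, Plan X 57/97 = 58.8% → the Premium plan
Referral: the Premium plan 26/83 = 31.3%, Plan X 3/14 = 21.4% → the Premium plan
Overall: the Premium plan 92/183 = 50.3%, Plan X 103/193 = 53.4% → Plan X
The Premium plan wins each signup group but Plan X wins overall — the comparison reverses. The Premium plan's customers skew toward referral, which has a lower base rate.

Yes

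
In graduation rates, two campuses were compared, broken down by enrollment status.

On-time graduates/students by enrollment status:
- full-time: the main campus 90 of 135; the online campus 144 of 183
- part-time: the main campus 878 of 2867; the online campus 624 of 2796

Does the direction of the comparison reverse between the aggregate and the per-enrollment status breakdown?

Full-time: the main campus 90/135 = 66.7%, the online campus 144/183 = 78.7% → the online campus
Part-time: the main campus 878/2867 = 30.6%, the online campus 624/2796 = 22.3% → the main campus
Overall: the main campus 968/3002 = 32.2%, the online campus 768/2979 = 25.8% → the main campus
Neither sweeps: the main campus wins 1 of 2 groups, the online campus wins 1. The main campus wins overall but not every group — no Simpson reversal.

No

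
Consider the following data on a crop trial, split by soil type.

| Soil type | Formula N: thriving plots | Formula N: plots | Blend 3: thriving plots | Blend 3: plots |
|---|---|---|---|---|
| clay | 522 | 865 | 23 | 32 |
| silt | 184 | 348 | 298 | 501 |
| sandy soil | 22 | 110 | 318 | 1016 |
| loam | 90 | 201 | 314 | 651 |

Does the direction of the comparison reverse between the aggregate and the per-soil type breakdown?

Yes

Clay: Formula N 522/865 = 60.3%, Blend 3 23/32 = 71.9% → Blend 3
Silt: Formula N 184/348 = 52.9%, Blend 3 298/501 = 59.5% → Blend 3
Sandy soil: Formula N 22/110 = 20.0%, Blend 3 318/1016 = 31.3% → Blend 3
Loam: Formula N 90/201 = 44.8%, Blend 3 314/651 = 48.2% → Blend 3
Overall: Formula N 818/1524 = 53.7%, Blend 3 953/2200 = 43.3% → Formula N
Blend 3 wins each soil group but Formula N wins overall — the comparison reverses. Blend 3's plots skew toward sandy soil, which has a lower base rate.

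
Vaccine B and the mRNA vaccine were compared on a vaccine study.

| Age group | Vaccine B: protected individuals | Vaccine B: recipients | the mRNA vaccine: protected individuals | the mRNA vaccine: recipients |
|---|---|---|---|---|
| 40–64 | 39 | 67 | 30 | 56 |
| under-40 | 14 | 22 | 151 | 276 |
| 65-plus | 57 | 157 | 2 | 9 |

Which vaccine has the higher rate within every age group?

Vaccine B

40–64: Vaccine B 39/67 = 58.2%, the mRNA vaccine 30/56 = 53.6% → Vaccine B
Under-40: Vaccine B 14/22 = 63.6%, the mRNA vaccine 151/276 = 54.7% → Vaccine B
65-plus: Vaccine B 57/157 = 36.3%, the mRNA vaccine 2/9 = 22.2% → Vaccine B
Vaccine B has the higher rate in all 3 groups.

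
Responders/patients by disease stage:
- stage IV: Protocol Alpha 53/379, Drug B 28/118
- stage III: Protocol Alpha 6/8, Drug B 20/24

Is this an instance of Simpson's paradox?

No

Stage IV: Protocol Alpha 53/379 = 14.0%, Drug B 28/118 = 23.7% → Drug B
Stage III: Protocol Alpha 6/8 = 75.0%, Drug B 20/24 = 83.3% → Drug B
Overall: Protocol Alpha 59/387 = 15.2%, Drug B 48/142 = 33.8% → Drug B
Drug B wins overall and in every disease group — no reversal.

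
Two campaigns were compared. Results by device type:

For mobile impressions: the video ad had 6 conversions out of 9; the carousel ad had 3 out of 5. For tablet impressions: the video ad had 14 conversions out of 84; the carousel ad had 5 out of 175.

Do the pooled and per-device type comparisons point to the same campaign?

Yes

Mobile: the video ad 6/9 = 66.7%, the carousel ad 3/5 = 60.0% → the video ad
Tablet: the video ad 14/84 = 16.7%, the carousel ad 5/175 = 2.9% → the video ad
Overall: the video ad 20/93 = 21.5%, the carousel ad 8/180 = 4.4% → the video ad
The video ad wins overall and in every device group — no reversal.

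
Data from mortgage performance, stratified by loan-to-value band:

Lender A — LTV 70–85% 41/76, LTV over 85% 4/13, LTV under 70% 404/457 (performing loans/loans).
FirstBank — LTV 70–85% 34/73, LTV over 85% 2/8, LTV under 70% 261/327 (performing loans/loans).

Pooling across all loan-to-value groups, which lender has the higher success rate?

Lender A

LTV 70–85%: Lender A 41/76 = 53.9%, FirstBank 34/73 = 46.6% → Lender A
LTV over 85%: Lender A 4/13 = 30.8%, FirstBank 2/8 = 25.0% → Lender A
LTV under 70%: Lender A 404/457 = 88.4%, FirstBank 261/327 = 79.8% → Lender A
Overall: Lender A 449/546 = 82.2%, FirstBank 297/408 = 72.8% → Lender A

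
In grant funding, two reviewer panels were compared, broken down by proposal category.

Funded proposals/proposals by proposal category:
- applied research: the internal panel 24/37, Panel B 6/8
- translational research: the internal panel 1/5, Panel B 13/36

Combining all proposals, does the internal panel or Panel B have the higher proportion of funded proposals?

the internal panel

Applied research: the internal panel 24/37 = 64.9%, Panel B 6/8 = 75.0% → Panel B
Translational research: the internal panel 1/5 = 20.0%, Panel B 13/36 = 36.1% → Panel B
Overall: the internal panel 25/42 = 59.5%, Panel B 19/44 = 43.2% → the internal panel
(Panel B wins every proposal group but the internal panel wins overall — Panel B's proposals skew toward the low-rate translational research group.)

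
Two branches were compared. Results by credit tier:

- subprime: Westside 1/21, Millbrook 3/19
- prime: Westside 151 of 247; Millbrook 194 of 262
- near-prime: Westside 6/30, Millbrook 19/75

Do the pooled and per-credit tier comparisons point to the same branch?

Subprime: Westside 1/21 = 4.8%, Millbrook 3/19 = 15.8% → Millbrook
Prime: Westside 151/247 = 61.1%, Millbrook 194/262 = 74.0% → Millbrook
Near-prime: Westside 6/30 = 20.0%, Millbrook 19/75 = 25.3% → Millbrook
Overall: Westside 158/298 = 53.0%, Millbrook 216/356 = 60.7% → Millbrook
Millbrook wins overall and in every credit group — no reversal.

Yes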